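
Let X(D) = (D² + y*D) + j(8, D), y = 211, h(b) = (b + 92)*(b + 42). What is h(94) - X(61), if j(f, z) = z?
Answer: 8643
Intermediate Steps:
h(b) = (42 + b)*(92 + b) (h(b) = (92 + b)*(42 + b) = (42 + b)*(92 + b))
X(D) = D² + 212*D (X(D) = (D² + 211*D) + D = D² + 212*D)
h(94) - X(61) = (3864 + 94² + 134*94) - 61*(212 + 61) = (3864 + 8836 + 12596) - 61*273 = 25296 - 1*16653 = 25296 - 16653 = 8643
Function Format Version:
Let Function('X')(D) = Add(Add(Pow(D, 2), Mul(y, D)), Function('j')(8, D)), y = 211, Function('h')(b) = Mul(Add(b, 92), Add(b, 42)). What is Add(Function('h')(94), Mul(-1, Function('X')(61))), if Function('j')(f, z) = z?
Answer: 8643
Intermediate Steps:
Function('h')(b) = Mul(Add(42, b), Add(92, b)) (Function('h')(b) = Mul(Add(92, b), Add(42, b)) = Mul(Add(42, b), Add(92, b)))
Function('X')(D) = Add(Pow(D, 2), Mul(212, D)) (Function('X')(D) = Add(Add(Pow(D, 2), Mul(211, D)), D) = Add(Pow(D, 2), Mul(212, D)))
Add(Function('h')(94), Mul(-1, Function('X')(61))) = Add(Add(3864, Pow(94, 2), Mul(134, 94)), Mul(-1, Mul(61, Add(212, 61)))) = Add(Add(3864, 8836, 12596), Mul(-1, Mul(61, 273))) = Add(25296, Mul(-1, 16653)) = Add(25296, -16653) = 8643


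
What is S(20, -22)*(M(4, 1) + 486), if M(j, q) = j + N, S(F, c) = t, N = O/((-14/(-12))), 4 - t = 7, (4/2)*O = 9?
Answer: -10371/7 ≈ -1481.6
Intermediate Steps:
O = 9/2 (O = (1/2)*9 = 9/2 ≈ 4.5000)
t = -3 (t = 4 - 1*7 = 4 - 7 = -3)
N = 27/7 (N = 9/(2*((-14/(-12)))) = 9/(2*((-14*(-1/12)))) = 9/(2*(7/6)) = (9/2)*(6/7) = 27/7 ≈ 3.8571)
S(F, c) = -3
M(j, q) = 27/7 + j (M(j, q) = j + 27/7 = 27/7 + j)
S(20, -22)*(M(4, 1) + 486) = -3*((27/7 + 4) + 486) = -3*(55/7 + 486) = -3*3457/7 = -10371/7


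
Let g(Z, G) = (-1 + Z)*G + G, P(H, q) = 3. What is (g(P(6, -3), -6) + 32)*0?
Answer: 0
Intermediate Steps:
g(Z, G) = G + G*(-1 + Z) (g(Z, G) = G*(-1 + Z) + G = G + G*(-1 + Z))
(g(P(6, -3), -6) + 32)*0 = (-6*3 + 32)*0 = (-18 + 32)*0 = 14*0 = 0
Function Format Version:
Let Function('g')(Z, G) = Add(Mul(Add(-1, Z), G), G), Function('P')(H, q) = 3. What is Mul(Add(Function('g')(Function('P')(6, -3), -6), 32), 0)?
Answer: 0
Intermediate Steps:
Function('g')(Z, G) = Add(G, Mul(G, Add(-1, Z))) (Function('g')(Z, G) = Add(Mul(G, Add(-1, Z)), G) = Add(G, Mul(G, Add(-1, Z))))
Mul(Add(Function('g')(Function('P')(6, -3), -6), 32), 0) = Mul(Add(Mul(-6, 3), 32), 0) = Mul(Add(-18, 32), 0) = Mul(14, 0) = 0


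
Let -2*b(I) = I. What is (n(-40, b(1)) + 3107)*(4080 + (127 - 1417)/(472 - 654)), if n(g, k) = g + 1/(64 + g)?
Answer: 9125675775/728 ≈ 1.2535e+7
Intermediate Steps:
b(I) = -I/2
(n(-40, b(1)) + 3107)*(4080 + (127 - 1417)/(472 - 654)) = ((1 + (-40)² + 64*(-40))/(64 - 40) + 3107)*(4080 + (127 - 1417)/(472 - 654)) = ((1 + 1600 - 2560)/24 + 3107)*(4080 - 1290/(-182)) = ((1/24)*(-959) + 3107)*(4080 - 1290*(-1/182)) = (-959/24 + 3107)*(4080 + 645/91) = (73609/24)*(371925/91) = 9125675775/728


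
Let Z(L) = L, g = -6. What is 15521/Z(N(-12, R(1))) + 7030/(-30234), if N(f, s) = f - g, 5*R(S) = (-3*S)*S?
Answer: -78217349/30234 ≈ -2587.1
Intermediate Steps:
R(S) = -3*S²/5 (R(S) = ((-3*S)*S)/5 = (-3*S²)/5 = -3*S²/5)
N(f, s) = 6 + f (N(f, s) = f - 1*(-6) = f + 6 = 6 + f)
15521/Z(N(-12, R(1))) + 7030/(-30234) = 15521/(6 - 12) + 7030/(-30234) = 15521/(-6) + 7030*(-1/30234) = 15521*(-⅙) - 3515/15117 = -15521/6 - 3515/15117 = -78217349/30234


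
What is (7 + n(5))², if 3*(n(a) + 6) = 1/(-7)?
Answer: 400/441 ≈ 0.90703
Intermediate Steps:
n(a) = -127/21 (n(a) = -6 + (⅓)/(-7) = -6 + (⅓)*(-⅐) = -6 - 1/21 = -127/21)
(7 + n(5))² = (7 - 127/21)² = (20/21)² = 400/441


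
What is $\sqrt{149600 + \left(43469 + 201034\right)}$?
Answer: $\sqrt{394103} \approx 627.78$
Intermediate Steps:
$\sqrt{149600 + \left(43469 + 201034\right)} = \sqrt{149600 + 244503} = \sqrt{394103}$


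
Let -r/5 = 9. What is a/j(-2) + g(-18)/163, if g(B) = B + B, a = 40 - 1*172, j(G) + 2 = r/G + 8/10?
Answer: -74276/11573 ≈ -6.4180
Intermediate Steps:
r = -45 (r = -5*9 = -45)
j(G) = -6/5 - 45/G (j(G) = -2 + (-45/G + 8/10) = -2 + (-45/G + 8*(1/10)) = -2 + (-45/G + 4/5) = -2 + (4/5 - 45/G) = -6/5 - 45/G)
a = -132 (a = 40 - 172 = -132)
g(B) = 2*B
a/j(-2) + g(-18)/163 = -132/(-6/5 - 45/(-2)) + (2*(-18))/163 = -132/(-6/5 - 45*(-1/2)) - 36*1/163 = -132/(-6/5 + 45/2) - 36/163 = -132/213/10 - 36/163 = -132*10/213 - 36/163 = -440/71 - 36/163 = -74276/11573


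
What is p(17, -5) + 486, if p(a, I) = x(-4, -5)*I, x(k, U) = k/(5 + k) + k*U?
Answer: 406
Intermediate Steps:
x(k, U) = U*k + k/(5 + k) (x(k, U) = k/(5 + k) + U*k = U*k + k/(5 + k))
p(a, I) = 16*I (p(a, I) = (-4*(1 + 5*(-5) - 5*(-4))/(5 - 4))*I = (-4*(1 - 25 + 20)/1)*I = (-4*1*(-4))*I = 16*I)
p(17, -5) + 486 = 16*(-5) + 486 = -80 + 486 = 406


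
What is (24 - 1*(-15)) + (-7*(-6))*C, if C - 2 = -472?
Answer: -19701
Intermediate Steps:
C = -470 (C = 2 - 472 = -470)
(24 - 1*(-15)) + (-7*(-6))*C = (24 - 1*(-15)) - 7*(-6)*(-470) = (24 + 15) + 42*(-470) = 39 - 19740 = -19701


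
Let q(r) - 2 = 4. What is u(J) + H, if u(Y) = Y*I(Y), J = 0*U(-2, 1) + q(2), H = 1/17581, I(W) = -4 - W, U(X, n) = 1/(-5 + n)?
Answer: -1054859/17581 ≈ -60.000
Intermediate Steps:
H = 1/17581 ≈ 5.6880e-5
q(r) = 6 (q(r) = 2 + 4 = 6)
J = 6 (J = 0/(-5 + 1) + 6 = 0/(-4) + 6 = 0*(-¼) + 6 = 0 + 6 = 6)
u(Y) = Y*(-4 - Y)
u(J) + H = -1*6*(4 + 6) + 1/17581 = -1*6*10 + 1/17581 = -60 + 1/17581 = -1054859/17581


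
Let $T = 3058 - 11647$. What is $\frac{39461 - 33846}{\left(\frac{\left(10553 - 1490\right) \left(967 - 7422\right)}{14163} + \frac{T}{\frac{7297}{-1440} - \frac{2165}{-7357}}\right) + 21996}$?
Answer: $\frac{1340435885000035}{4694477965764189} \approx 0.28553$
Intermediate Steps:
$T = -8589$ ($T = 3058 - 11647 = -8589$)
$\frac{39461 - 33846}{\left(\frac{\left(10553 - 1490\right) \left(967 - 7422\right)}{14163} + \frac{T}{\frac{7297}{-1440} - \frac{2165}{-7357}}\right) + 21996} = \frac{39461 - 33846}{\left(\frac{\left(10553 - 1490\right) \left(967 - 7422\right)}{14163} - \frac{8589}{\frac{7297}{-1440} - \frac{2165}{-7357}}\right) + 21996} = \frac{5615}{\left(9063 \left(-6455\right) \frac{1}{14163} - \frac{8589}{7297 \left(- \frac{1}{1440}\right) - - \frac{2165}{7357}}\right) + 21996} = \frac{5615}{\left(\left(-58501665\right) \frac{1}{14163} - \frac{8589}{- \frac{7297}{1440} + \frac{2165}{7357}}\right) + 21996} = \frac{5615}{\left(- \frac{19500555}{4721} - \frac{8589}{- \frac{50566429}{10594080}}\right) + 21996} = \frac{5615}{\left(- \frac{19500555}{4721} - - \frac{90992553120}{50566429}\right) + 21996} = \frac{5615}{\left(- \frac{19500555}{4721} + \frac{90992553120}{50566429}\right) + 21996} = \frac{5615}{- \frac{556497586588575}{238724111309} + 21996} = \frac{5615}{\frac{4694477965764189}{238724111309}} = 5615 \cdot \frac{238724111309}{4694477965764189} = \frac{1340435885000035}{4694477965764189}$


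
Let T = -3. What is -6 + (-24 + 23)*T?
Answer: -3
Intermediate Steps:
-6 + (-24 + 23)*T = -6 + (-24 + 23)*(-3) = -6 - 1*(-3) = -6 + 3 = -3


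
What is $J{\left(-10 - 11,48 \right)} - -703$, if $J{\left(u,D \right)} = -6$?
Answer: $697$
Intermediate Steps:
$J{\left(-10 - 11,48 \right)} - -703 = -6 - -703 = -6 + 703 = 697$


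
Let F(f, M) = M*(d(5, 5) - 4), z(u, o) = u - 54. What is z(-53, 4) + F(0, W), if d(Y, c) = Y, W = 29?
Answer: -78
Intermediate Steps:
z(u, o) = -54 + u
F(f, M) = M (F(f, M) = M*(5 - 4) = M*1 = M)
z(-53, 4) + F(0, W) = (-54 - 53) + 29 = -107 + 29 = -78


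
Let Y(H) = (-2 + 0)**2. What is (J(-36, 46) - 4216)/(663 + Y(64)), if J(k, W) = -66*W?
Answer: -7252/667 ≈ -10.873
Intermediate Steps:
Y(H) = 4 (Y(H) = (-2)**2 = 4)
(J(-36, 46) - 4216)/(663 + Y(64)) = (-66*46 - 4216)/(663 + 4) = (-3036 - 4216)/667 = -7252*1/667 = -7252/667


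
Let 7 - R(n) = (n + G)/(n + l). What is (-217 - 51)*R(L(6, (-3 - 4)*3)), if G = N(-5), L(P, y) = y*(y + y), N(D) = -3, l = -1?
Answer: -1417184/881 ≈ -1608.6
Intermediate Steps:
L(P, y) = 2*y² (L(P, y) = y*(2*y) = 2*y²)
G = -3
R(n) = 7 - (-3 + n)/(-1 + n) (R(n) = 7 - (n - 3)/(n - 1) = 7 - (-3 + n)/(-1 + n))
(-217 - 51)*R(L(6, (-3 - 4)*3)) = (-217 - 51)*(2*(-2 + 3*(2*((-3 - 4)*3)²))/(-1 + 2*((-3 - 4)*3)²)) = -536*(-2 + 3*(2*(-7*3)²))/(-1 + 2*(-7*3)²) = -536*(-2 + 3*(2*(-21)²))/(-1 + 2*(-21)²) = -536*(-2 + 3*(2*441))/(-1 + 2*441) = -536*(-2 + 3*882)/(-1 + 882) = -536*(-2 + 2646)/881 = -536*2644/881 = -268*5288/881 = -1417184/881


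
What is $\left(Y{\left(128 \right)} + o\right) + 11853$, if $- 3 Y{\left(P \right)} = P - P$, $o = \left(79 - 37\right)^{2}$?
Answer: $13617$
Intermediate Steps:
$o = 1764$ ($o = 42^{2} = 1764$)
$Y{\left(P \right)} = 0$ ($Y{\left(P \right)} = - \frac{P - P}{3} = \left(- \frac{1}{3}\right) 0 = 0$)
$\left(Y{\left(128 \right)} + o\right) + 11853 = \left(0 + 1764\right) + 11853 = 1764 + 11853 = 13617$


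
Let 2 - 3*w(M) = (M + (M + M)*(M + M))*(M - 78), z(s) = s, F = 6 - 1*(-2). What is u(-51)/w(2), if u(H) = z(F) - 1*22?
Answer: -21/685 ≈ -0.030657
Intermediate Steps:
F = 8 (F = 6 + 2 = 8)
w(M) = 2/3 - (-78 + M)*(M + 4*M**2)/3 (w(M) = 2/3 - (M + (M + M)*(M + M))*(M - 78)/3 = 2/3 - (M + (2*M)*(2*M))*(-78 + M)/3 = 2/3 - (M + 4*M**2)*(-78 + M)/3 = 2/3 - (-78 + M)*(M + 4*M**2)/3)
u(H) = -14 (u(H) = 8 - 1*22 = 8 - 22 = -14)
u(-51)/w(2) = -14/(2/3 + 26*2 - 4/3*2**3 + (311/3)*2**2) = -14/(2/3 + 52 - 4/3*8 + (311/3)*4) = -14/(2/3 + 52 - 32/3 + 1244/3) = -14/1370/3 = -14*3/1370 = -21/685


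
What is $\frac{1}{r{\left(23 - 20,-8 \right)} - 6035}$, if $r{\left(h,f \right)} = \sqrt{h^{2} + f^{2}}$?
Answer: $- \frac{6035}{36421152} - \frac{\sqrt{73}}{36421152} \approx -0.00016593$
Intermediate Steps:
$r{\left(h,f \right)} = \sqrt{f^{2} + h^{2}}$
$\frac{1}{r{\left(23 - 20,-8 \right)} - 6035} = \frac{1}{\sqrt{\left(-8\right)^{2} + \left(23 - 20\right)^{2}} - 6035} = \frac{1}{\sqrt{64 + 3^{2}} - 6035} = \frac{1}{\sqrt{64 + 9} - 6035} = \frac{1}{\sqrt{73} - 6035} = \frac{1}{-6035 + \sqrt{73}}$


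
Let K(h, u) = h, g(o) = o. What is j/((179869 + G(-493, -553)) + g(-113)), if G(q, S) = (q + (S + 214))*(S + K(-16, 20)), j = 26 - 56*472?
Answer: -13203/326582 ≈ -0.040428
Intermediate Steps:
j = -26406 (j = 26 - 26432 = -26406)
G(q, S) = (-16 + S)*(214 + S + q) (G(q, S) = (q + (S + 214))*(S - 16) = (q + (214 + S))*(-16 + S) = (214 + S + q)*(-16 + S) = (-16 + S)*(214 + S + q))
j/((179869 + G(-493, -553)) + g(-113)) = -26406/((179869 + (-3424 + (-553)**2 - 16*(-493) + 198*(-553) - 553*(-493))) - 113) = -26406/((179869 + (-3424 + 305809 + 7888 - 109494 + 272629)) - 113) = -26406/((179869 + 473408) - 113) = -26406/(653277 - 113) = -26406/653164 = -26406*1/653164 = -13203/326582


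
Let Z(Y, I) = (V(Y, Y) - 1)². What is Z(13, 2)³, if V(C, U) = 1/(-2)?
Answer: 729/64 ≈ 11.391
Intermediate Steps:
V(C, U) = -½
Z(Y, I) = 9/4 (Z(Y, I) = (-½ - 1)² = (-3/2)² = 9/4)
Z(13, 2)³ = (9/4)³ = 729/64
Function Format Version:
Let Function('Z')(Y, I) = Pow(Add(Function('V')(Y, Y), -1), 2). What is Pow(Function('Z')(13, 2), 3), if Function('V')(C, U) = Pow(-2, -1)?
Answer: Rational(729, 64) ≈ 11.391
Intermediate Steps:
Function('V')(C, U) = Rational(-1, 2)
Function('Z')(Y, I) = Rational(9, 4) (Function('Z')(Y, I) = Pow(Add(Rational(-1, 2), -1), 2) = Pow(Rational(-3, 2), 2) = Rational(9, 4))
Pow(Function('Z')(13, 2), 3) = Pow(Rational(9, 4), 3) = Rational(729, 64)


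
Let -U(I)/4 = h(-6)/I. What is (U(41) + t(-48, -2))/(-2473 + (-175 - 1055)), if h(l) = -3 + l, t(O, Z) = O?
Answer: 12/943 ≈ 0.012725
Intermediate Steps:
U(I) = 36/I (U(I) = -4*(-3 - 6)/I = -(-36)/I = 36/I)
(U(41) + t(-48, -2))/(-2473 + (-175 - 1055)) = (36/41 - 48)/(-2473 + (-175 - 1055)) = (36*(1/41) - 48)/(-2473 - 1230) = (36/41 - 48)/(-3703) = -1932/41*(-1/3703) = 12/943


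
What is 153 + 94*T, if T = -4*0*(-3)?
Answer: 153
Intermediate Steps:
T = 0 (T = 0*(-3) = 0)
153 + 94*T = 153 + 94*0 = 153 + 0 = 153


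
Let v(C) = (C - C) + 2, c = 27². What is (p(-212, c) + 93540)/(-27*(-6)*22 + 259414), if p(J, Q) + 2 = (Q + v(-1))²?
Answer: 627899/262978 ≈ 2.3876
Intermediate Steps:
c = 729
v(C) = 2 (v(C) = 0 + 2 = 2)
p(J, Q) = -2 + (2 + Q)² (p(J, Q) = -2 + (Q + 2)² = -2 + (2 + Q)²)
(p(-212, c) + 93540)/(-27*(-6)*22 + 259414) = ((-2 + (2 + 729)²) + 93540)/(-27*(-6)*22 + 259414) = ((-2 + 731²) + 93540)/(162*22 + 259414) = ((-2 + 534361) + 93540)/(3564 + 259414) = (534359 + 93540)/262978 = 627899*(1/262978) = 627899/262978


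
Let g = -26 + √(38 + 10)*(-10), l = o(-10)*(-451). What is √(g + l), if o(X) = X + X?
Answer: √(8994 - 40*√3) ≈ 94.471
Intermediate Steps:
o(X) = 2*X
l = 9020 (l = (2*(-10))*(-451) = -20*(-451) = 9020)
g = -26 - 40*√3 (g = -26 + √48*(-10) = -26 + (4*√3)*(-10) = -26 - 40*√3 ≈ -95.282)
√(g + l) = √((-26 - 40*√3) + 9020) = √(8994 - 40*√3)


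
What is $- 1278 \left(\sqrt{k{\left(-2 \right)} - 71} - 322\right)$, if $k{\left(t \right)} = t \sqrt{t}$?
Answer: $411516 - 1278 \sqrt{-71 - 2 i \sqrt{2}} \approx 4.113 \cdot 10^{5} + 10771.0 i$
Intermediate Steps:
$k{\left(t \right)} = t^{\frac{3}{2}}$
$- 1278 \left(\sqrt{k{\left(-2 \right)} - 71} - 322\right) = - 1278 \left(\sqrt{\left(-2\right)^{\frac{3}{2}} - 71} - 322\right) = - 1278 \left(\sqrt{- 2 i \sqrt{2} - 71} - 322\right) = - 1278 \left(\sqrt{-71 - 2 i \sqrt{2}} - 322\right) = - 1278 \left(-322 + \sqrt{-71 - 2 i \sqrt{2}}\right) = 411516 - 1278 \sqrt{-71 - 2 i \sqrt{2}}$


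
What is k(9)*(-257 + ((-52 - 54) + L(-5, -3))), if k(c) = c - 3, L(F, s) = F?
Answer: -2208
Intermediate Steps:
k(c) = -3 + c
k(9)*(-257 + ((-52 - 54) + L(-5, -3))) = (-3 + 9)*(-257 + ((-52 - 54) - 5)) = 6*(-257 + (-106 - 5)) = 6*(-257 - 111) = 6*(-368) = -2208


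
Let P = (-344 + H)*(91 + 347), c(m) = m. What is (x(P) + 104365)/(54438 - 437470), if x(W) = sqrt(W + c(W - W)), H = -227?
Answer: -104365/383032 - I*sqrt(250098)/383032 ≈ -0.27247 - 0.0013056*I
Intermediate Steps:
P = -250098 (P = (-344 - 227)*(91 + 347) = -571*438 = -250098)
x(W) = sqrt(W) (x(W) = sqrt(W + (W - W)) = sqrt(W + 0) = sqrt(W))
(x(P) + 104365)/(54438 - 437470) = (sqrt(-250098) + 104365)/(54438 - 437470) = (I*sqrt(250098) + 104365)/(-383032) = (104365 + I*sqrt(250098))*(-1/383032) = -104365/383032 - I*sqrt(250098)/383032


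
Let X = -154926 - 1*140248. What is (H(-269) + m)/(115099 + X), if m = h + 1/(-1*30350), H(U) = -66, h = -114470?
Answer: 3476167601/5465276250 ≈ 0.63605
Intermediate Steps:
X = -295174 (X = -154926 - 140248 = -295174)
m = -3474164501/30350 (m = -114470 + 1/(-1*30350) = -114470 + 1/(-30350) = -114470 - 1/30350 = -3474164501/30350 ≈ -1.1447e+5)
(H(-269) + m)/(115099 + X) = (-66 - 3474164501/30350)/(115099 - 295174) = -3476167601/30350/(-180075) = -3476167601/30350*(-1/180075) = 3476167601/5465276250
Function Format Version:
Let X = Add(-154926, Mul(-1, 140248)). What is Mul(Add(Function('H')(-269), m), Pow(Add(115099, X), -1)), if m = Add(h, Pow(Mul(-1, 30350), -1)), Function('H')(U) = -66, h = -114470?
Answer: Rational(3476167601, 5465276250) ≈ 0.63605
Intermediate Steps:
X = -295174 (X = Add(-154926, -140248) = -295174)
m = Rational(-3474164501, 30350) (m = Add(-114470, Pow(Mul(-1, 30350), -1)) = Add(-114470, Pow(-30350, -1)) = Add(-114470, Rational(-1, 30350)) = Rational(-3474164501, 30350) ≈ -1.1447e+5)
Mul(Add(Function('H')(-269), m), Pow(Add(115099, X), -1)) = Mul(Add(-66, Rational(-3474164501, 30350)), Pow(Add(115099, -295174), -1)) = Mul(Rational(-3476167601, 30350), Pow(-180075, -1)) = Mul(Rational(-3476167601, 30350), Rational(-1, 180075)) = Rational(3476167601, 5465276250)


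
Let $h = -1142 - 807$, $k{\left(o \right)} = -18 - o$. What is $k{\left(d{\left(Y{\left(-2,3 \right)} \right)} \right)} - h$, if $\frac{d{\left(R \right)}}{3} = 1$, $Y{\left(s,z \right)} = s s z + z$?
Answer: $1928$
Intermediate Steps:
$Y{\left(s,z \right)} = z + z s^{2}$ ($Y{\left(s,z \right)} = s^{2} z + z = z s^{2} + z = z + z s^{2}$)
$d{\left(R \right)} = 3$ ($d{\left(R \right)} = 3 \cdot 1 = 3$)
$h = -1949$ ($h = -1142 - 807 = -1949$)
$k{\left(d{\left(Y{\left(-2,3 \right)} \right)} \right)} - h = \left(-18 - 3\right) - -1949 = \left(-18 - 3\right) + 1949 = -21 + 1949 = 1928$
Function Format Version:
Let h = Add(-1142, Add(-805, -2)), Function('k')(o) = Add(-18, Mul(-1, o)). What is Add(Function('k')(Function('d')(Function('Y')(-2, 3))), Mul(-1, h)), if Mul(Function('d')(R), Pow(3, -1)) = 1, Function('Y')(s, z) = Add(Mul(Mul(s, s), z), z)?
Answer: 1928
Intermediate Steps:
Function('Y')(s, z) = Add(z, Mul(z, Pow(s, 2))) (Function('Y')(s, z) = Add(Mul(Pow(s, 2), z), z) = Add(Mul(z, Pow(s, 2)), z) = Add(z, Mul(z, Pow(s, 2))))
Function('d')(R) = 3 (Function('d')(R) = Mul(3, 1) = 3)
h = -1949 (h = Add(-1142, -807) = -1949)
Add(Function('k')(Function('d')(Function('Y')(-2, 3))), Mul(-1, h)) = Add(Add(-18, Mul(-1, 3)), Mul(-1, -1949)) = Add(Add(-18, -3), 1949) = Add(-21, 1949) = 1928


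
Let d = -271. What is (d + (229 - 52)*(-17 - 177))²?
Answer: 1197782881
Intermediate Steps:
(d + (229 - 52)*(-17 - 177))² = (-271 + (229 - 52)*(-17 - 177))² = (-271 + 177*(-194))² = (-271 - 34338)² = (-34609)² = 1197782881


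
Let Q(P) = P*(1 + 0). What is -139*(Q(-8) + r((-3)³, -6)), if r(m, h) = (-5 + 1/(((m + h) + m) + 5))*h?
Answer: -169024/55 ≈ -3073.2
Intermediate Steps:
Q(P) = P (Q(P) = P*1 = P)
r(m, h) = h*(-5 + 1/(5 + h + 2*m)) (r(m, h) = (-5 + 1/(((h + m) + m) + 5))*h = (-5 + 1/((h + 2*m) + 5))*h = (-5 + 1/(5 + h + 2*m))*h = h*(-5 + 1/(5 + h + 2*m)))
-139*(Q(-8) + r((-3)³, -6)) = -139*(-8 - 1*(-6)*(24 + 5*(-6) + 10*(-3)³)/(5 - 6 + 2*(-3)³)) = -139*(-8 - 1*(-6)*(24 - 30 + 10*(-27))/(5 - 6 + 2*(-27))) = -139*(-8 - 1*(-6)*(24 - 30 - 270)/(5 - 6 - 54)) = -139*(-8 - 1*(-6)*(-276)/(-55)) = -139*(-8 - 1*(-6)*(-1/55)*(-276)) = -139*(-8 + 1656/55) = -139*1216/55 = -169024/55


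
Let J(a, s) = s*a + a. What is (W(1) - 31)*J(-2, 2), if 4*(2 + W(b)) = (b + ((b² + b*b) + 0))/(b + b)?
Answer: 783/4 ≈ 195.75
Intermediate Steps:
J(a, s) = a + a*s (J(a, s) = a*s + a = a + a*s)
W(b) = -2 + (b + 2*b²)/(8*b) (W(b) = -2 + ((b + ((b² + b*b) + 0))/(b + b))/4 = -2 + ((b + ((b² + b²) + 0))/((2*b)))/4 = -2 + ((b + (2*b² + 0))*(1/(2*b)))/4 = -2 + ((b + 2*b²)*(1/(2*b)))/4 = -2 + ((b + 2*b²)/(2*b))/4 = -2 + (b + 2*b²)/(8*b))
(W(1) - 31)*J(-2, 2) = ((-15/8 + (¼)*1) - 31)*(-2*(1 + 2)) = ((-15/8 + ¼) - 31)*(-2*3) = (-13/8 - 31)*(-6) = -261/8*(-6) = 783/4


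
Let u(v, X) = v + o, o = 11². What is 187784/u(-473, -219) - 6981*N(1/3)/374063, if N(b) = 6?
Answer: -8782223783/16458772 ≈ -533.59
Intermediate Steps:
o = 121
u(v, X) = 121 + v (u(v, X) = v + 121 = 121 + v)
187784/u(-473, -219) - 6981*N(1/3)/374063 = 187784/(121 - 473) - 6981*6/374063 = 187784/(-352) - 41886*1/374063 = 187784*(-1/352) - 41886/374063 = -23473/44 - 41886/374063 = -8782223783/16458772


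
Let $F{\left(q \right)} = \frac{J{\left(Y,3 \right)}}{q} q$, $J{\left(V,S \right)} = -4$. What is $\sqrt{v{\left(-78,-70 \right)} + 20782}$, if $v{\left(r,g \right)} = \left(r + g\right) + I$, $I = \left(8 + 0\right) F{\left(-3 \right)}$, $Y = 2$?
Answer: $\sqrt{20602} \approx 143.53$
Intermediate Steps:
$F{\left(q \right)} = -4$ ($F{\left(q \right)} = - \frac{4}{q} q = -4$)
$I = -32$ ($I = \left(8 + 0\right) \left(-4\right) = 8 \left(-4\right) = -32$)
$v{\left(r,g \right)} = -32 + g + r$ ($v{\left(r,g \right)} = \left(r + g\right) - 32 = \left(g + r\right) - 32 = -32 + g + r$)
$\sqrt{v{\left(-78,-70 \right)} + 20782} = \sqrt{\left(-32 - 70 - 78\right) + 20782} = \sqrt{-180 + 20782} = \sqrt{20602}$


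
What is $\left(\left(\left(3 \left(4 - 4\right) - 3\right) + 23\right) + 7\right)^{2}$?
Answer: $729$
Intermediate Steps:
$\left(\left(\left(3 \left(4 - 4\right) - 3\right) + 23\right) + 7\right)^{2} = \left(\left(\left(3 \cdot 0 - 3\right) + 23\right) + 7\right)^{2} = \left(\left(\left(0 - 3\right) + 23\right) + 7\right)^{2} = \left(\left(-3 + 23\right) + 7\right)^{2} = \left(20 + 7\right)^{2} = 27^{2} = 729$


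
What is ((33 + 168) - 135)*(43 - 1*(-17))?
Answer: 3960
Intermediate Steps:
((33 + 168) - 135)*(43 - 1*(-17)) = (201 - 135)*(43 + 17) = 66*60 = 3960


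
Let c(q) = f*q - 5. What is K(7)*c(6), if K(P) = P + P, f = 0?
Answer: -70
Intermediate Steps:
K(P) = 2*P
c(q) = -5 (c(q) = 0*q - 5 = 0 - 5 = -5)
K(7)*c(6) = (2*7)*(-5) = 14*(-5) = -70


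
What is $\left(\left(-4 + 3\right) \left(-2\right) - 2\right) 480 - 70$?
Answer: $-70$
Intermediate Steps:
$\left(\left(-4 + 3\right) \left(-2\right) - 2\right) 480 - 70 = \left(\left(-1\right) \left(-2\right) - 2\right) 480 + \left(-230 + 160\right) = \left(2 - 2\right) 480 - 70 = 0 \cdot 480 - 70 = 0 - 70 = -70$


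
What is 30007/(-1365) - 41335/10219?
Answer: -363063808/13948935 ≈ -26.028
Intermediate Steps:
30007/(-1365) - 41335/10219 = 30007*(-1/1365) - 41335*1/10219 = -30007/1365 - 41335/10219 = -363063808/13948935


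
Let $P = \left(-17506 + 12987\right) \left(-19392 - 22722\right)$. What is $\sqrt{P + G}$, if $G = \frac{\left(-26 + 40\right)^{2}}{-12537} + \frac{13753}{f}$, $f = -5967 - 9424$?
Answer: $\frac{35 \sqrt{13116412970101346003}}{9188427} \approx 13795.0$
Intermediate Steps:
$f = -15391$ ($f = -5967 - 9424 = -15391$)
$P = 190313166$ ($P = \left(-4519\right) \left(-42114\right) = 190313166$)
$G = - \frac{25062571}{27565281}$ ($G = \frac{\left(-26 + 40\right)^{2}}{-12537} + \frac{13753}{-15391} = 14^{2} \left(- \frac{1}{12537}\right) + 13753 \left(- \frac{1}{15391}\right) = 196 \left(- \frac{1}{12537}\right) - \frac{13753}{15391} = - \frac{28}{1791} - \frac{13753}{15391} = - \frac{25062571}{27565281} \approx -0.90921$)
$\sqrt{P + G} = \sqrt{190313166 - \frac{25062571}{27565281}} = \sqrt{\frac{5246035873727075}{27565281}} = \frac{35 \sqrt{13116412970101346003}}{9188427}$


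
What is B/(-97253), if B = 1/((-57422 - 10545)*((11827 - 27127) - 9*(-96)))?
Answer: -1/95421882781836 ≈ -1.0480e-14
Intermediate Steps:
B = 1/981171612 (B = 1/((-67967)*(-15300 + 864)) = -1/67967/(-14436) = -1/67967*(-1/14436) = 1/981171612 ≈ 1.0192e-9)
B/(-97253) = (1/981171612)/(-97253) = (1/981171612)*(-1/97253) = -1/95421882781836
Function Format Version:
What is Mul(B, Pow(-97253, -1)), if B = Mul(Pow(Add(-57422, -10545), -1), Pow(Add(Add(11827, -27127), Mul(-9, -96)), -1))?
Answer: Rational(-1, 95421882781836) ≈ -1.0480e-14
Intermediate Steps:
B = Rational(1, 981171612) (B = Mul(Pow(-67967, -1), Pow(Add(-15300, 864), -1)) = Mul(Rational(-1, 67967), Pow(-14436, -1)) = Mul(Rational(-1, 67967), Rational(-1, 14436)) = Rational(1, 981171612) ≈ 1.0192e-9)
Mul(B, Pow(-97253, -1)) = Mul(Rational(1, 981171612), Pow(-97253, -1)) = Mul(Rational(1, 981171612), Rational(-1, 97253)) = Rational(-1, 95421882781836)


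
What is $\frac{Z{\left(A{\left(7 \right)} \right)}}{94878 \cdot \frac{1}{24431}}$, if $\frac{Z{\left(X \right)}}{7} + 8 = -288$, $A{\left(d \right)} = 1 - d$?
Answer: $- \frac{3615788}{6777} \approx -533.54$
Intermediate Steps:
$Z{\left(X \right)} = -2072$ ($Z{\left(X \right)} = -56 + 7 \left(-288\right) = -56 - 2016 = -2072$)
$\frac{Z{\left(A{\left(7 \right)} \right)}}{94878 \cdot \frac{1}{24431}} = - \frac{2072}{94878 \cdot \frac{1}{24431}} = - \frac{2072}{\frac{94878}{24431}} = \left(-2072\right) \frac{24431}{94878} = - \frac{3615788}{6777}$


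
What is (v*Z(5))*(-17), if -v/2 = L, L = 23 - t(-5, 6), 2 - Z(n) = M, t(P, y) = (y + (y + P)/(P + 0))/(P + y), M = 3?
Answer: -2924/5 ≈ -584.80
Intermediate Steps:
t(P, y) = (y + (P + y)/P)/(P + y)
Z(n) = -1 (Z(n) = 2 - 1*3 = 2 - 3 = -1)
L = 86/5 (L = 23 - (-5 + 6 - 5*6)/((-5)*(-5 + 6)) = 23 - (-1)*(-5 + 6 - 30)/(5*1) = 23 - (-1)*(-29)/5 = 23 - 1*29/5 = 23 - 29/5 = 86/5 ≈ 17.200)
v = -172/5 (v = -2*86/5 = -172/5 ≈ -34.400)
(v*Z(5))*(-17) = -172/5*(-1)*(-17) = (172/5)*(-17) = -2924/5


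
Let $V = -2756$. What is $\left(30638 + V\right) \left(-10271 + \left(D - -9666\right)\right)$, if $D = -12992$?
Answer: $-379111554$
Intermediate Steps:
$\left(30638 + V\right) \left(-10271 + \left(D - -9666\right)\right) = \left(30638 - 2756\right) \left(-10271 - 3326\right) = 27882 \left(-10271 + \left(-12992 + 9666\right)\right) = 27882 \left(-10271 - 3326\right) = 27882 \left(-13597\right) = -379111554$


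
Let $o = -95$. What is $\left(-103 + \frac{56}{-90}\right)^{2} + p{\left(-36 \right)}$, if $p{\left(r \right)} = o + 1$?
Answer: $\frac{21553219}{2025} \approx 10644.0$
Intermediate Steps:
$p{\left(r \right)} = -94$ ($p{\left(r \right)} = -95 + 1 = -94$)
$\left(-103 + \frac{56}{-90}\right)^{2} + p{\left(-36 \right)} = \left(-103 + \frac{56}{-90}\right)^{2} - 94 = \left(-103 + 56 \left(- \frac{1}{90}\right)\right)^{2} - 94 = \left(-103 - \frac{28}{45}\right)^{2} - 94 = \left(- \frac{4663}{45}\right)^{2} - 94 = \frac{21743569}{2025} - 94 = \frac{21553219}{2025}$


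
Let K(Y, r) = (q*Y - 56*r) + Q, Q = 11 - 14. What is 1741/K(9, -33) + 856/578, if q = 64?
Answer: 1539337/699669 ≈ 2.2001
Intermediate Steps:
Q = -3
K(Y, r) = -3 - 56*r + 64*Y (K(Y, r) = (64*Y - 56*r) - 3 = (-56*r + 64*Y) - 3 = -3 - 56*r + 64*Y)
1741/K(9, -33) + 856/578 = 1741/(-3 - 56*(-33) + 64*9) + 856/578 = 1741/(-3 + 1848 + 576) + 856*(1/578) = 1741/2421 + 428/289 = 1539337/699669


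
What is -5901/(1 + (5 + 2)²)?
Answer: -5901/50 ≈ -118.02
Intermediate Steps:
-5901/(1 + (5 + 2)²) = -5901/(1 + 7²) = -5901/(1 + 49) = -5901/50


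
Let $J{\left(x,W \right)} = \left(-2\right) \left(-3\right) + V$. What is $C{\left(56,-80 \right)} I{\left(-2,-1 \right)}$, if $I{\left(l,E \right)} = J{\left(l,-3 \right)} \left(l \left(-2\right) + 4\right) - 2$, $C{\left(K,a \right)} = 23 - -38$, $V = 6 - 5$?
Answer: $3294$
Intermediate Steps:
$V = 1$ ($V = 6 - 5 = 1$)
$J{\left(x,W \right)} = 7$ ($J{\left(x,W \right)} = \left(-2\right) \left(-3\right) + 1 = 6 + 1 = 7$)
$C{\left(K,a \right)} = 61$ ($C{\left(K,a \right)} = 23 + 38 = 61$)
$I{\left(l,E \right)} = 26 - 14 l$ ($I{\left(l,E \right)} = 7 \left(l \left(-2\right) + 4\right) - 2 = 7 \left(- 2 l + 4\right) - 2 = 7 \left(4 - 2 l\right) - 2 = \left(28 - 14 l\right) - 2 = 26 - 14 l$)
$C{\left(56,-80 \right)} I{\left(-2,-1 \right)} = 61 \left(26 - -28\right) = 61 \left(26 + 28\right) = 61 \cdot 54 = 3294$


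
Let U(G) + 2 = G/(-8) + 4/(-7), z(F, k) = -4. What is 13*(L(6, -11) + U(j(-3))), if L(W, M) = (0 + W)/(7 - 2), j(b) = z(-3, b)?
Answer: -793/70 ≈ -11.329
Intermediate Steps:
j(b) = -4
L(W, M) = W/5
U(G) = -18/7 - G/8 (U(G) = -2 + (G/(-8) + 4/(-7)) = -2 + (G*(-⅛) + 4*(-⅐)) = -2 + (-G/8 - 4/7) = -2 + (-4/7 - G/8) = -18/7 - G/8)
13*(L(6, -11) + U(j(-3))) = 13*((⅕)*6 + (-18/7 - ⅛*(-4))) = 13*(6/5 + (-18/7 + ½)) = 13*(6/5 - 29/14) = 13*(-61/70) = -793/70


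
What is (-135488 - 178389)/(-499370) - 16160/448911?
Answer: 132833018747/224172686070 ≈ 0.59255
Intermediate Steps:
(-135488 - 178389)/(-499370) - 16160/448911 = -313877*(-1/499370) - 16160*1/448911 = 313877/499370 - 16160/448911 = 132833018747/224172686070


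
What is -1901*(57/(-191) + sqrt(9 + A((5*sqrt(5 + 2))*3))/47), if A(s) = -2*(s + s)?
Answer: 108357/191 - 1901*sqrt(9 - 60*sqrt(7))/47 ≈ 567.31 - 494.95*I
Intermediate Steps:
A(s) = -4*s
-1901*(57/(-191) + sqrt(9 + A((5*sqrt(5 + 2))*3))/47) = -1901*(57/(-191) + sqrt(9 - 4*5*sqrt(5 + 2)*3)/47) = -1901*(57*(-1/191) + sqrt(9 - 4*5*sqrt(7)*3)*(1/47)) = -1901*(-57/191 + sqrt(9 - 60*sqrt(7))*(1/47)) = -1901*(-57/191 + sqrt(9 - 60*sqrt(7))/47) = 108357/191 - 1901*sqrt(9 - 60*sqrt(7))/47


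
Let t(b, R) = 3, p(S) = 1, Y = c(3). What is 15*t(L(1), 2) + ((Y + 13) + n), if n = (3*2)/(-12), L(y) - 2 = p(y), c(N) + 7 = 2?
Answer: 105/2 ≈ 52.500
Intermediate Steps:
c(N) = -5 (c(N) = -7 + 2 = -5)
Y = -5
L(y) = 3 (L(y) = 2 + 1 = 3)
n = -½ (n = 6*(-1/12) = -½ ≈ -0.50000)
15*t(L(1), 2) + ((Y + 13) + n) = 15*3 + ((-5 + 13) - ½) = 45 + (8 - ½) = 45 + 15/2 = 105/2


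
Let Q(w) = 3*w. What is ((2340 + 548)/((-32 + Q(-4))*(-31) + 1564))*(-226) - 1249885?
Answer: -228769748/183 ≈ -1.2501e+6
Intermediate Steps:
((2340 + 548)/((-32 + Q(-4))*(-31) + 1564))*(-226) - 1249885 = ((2340 + 548)/((-32 + 3*(-4))*(-31) + 1564))*(-226) - 1249885 = (2888/((-32 - 12)*(-31) + 1564))*(-226) - 1249885 = (2888/(-44*(-31) + 1564))*(-226) - 1249885 = (2888/(1364 + 1564))*(-226) - 1249885 = (2888/2928)*(-226) - 1249885 = (2888*(1/2928))*(-226) - 1249885 = (361/366)*(-226) - 1249885 = -40793/183 - 1249885 = -228769748/183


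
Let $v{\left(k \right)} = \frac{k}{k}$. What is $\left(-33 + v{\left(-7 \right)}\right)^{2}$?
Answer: $1024$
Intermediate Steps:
$v{\left(k \right)} = 1$
$\left(-33 + v{\left(-7 \right)}\right)^{2} = \left(-33 + 1\right)^{2} = \left(-32\right)^{2} = 1024$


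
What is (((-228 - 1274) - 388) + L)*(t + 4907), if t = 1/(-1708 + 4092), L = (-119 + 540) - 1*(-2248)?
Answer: 9112967131/2384 ≈ 3.8226e+6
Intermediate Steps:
L = 2669 (L = 421 + 2248 = 2669)
t = 1/2384 ≈ 0.00041946
(((-228 - 1274) - 388) + L)*(t + 4907) = (((-228 - 1274) - 388) + 2669)*(1/2384 + 4907) = ((-1502 - 388) + 2669)*(11698289/2384) = (-1890 + 2669)*(11698289/2384) = 779*(11698289/2384) = 9112967131/2384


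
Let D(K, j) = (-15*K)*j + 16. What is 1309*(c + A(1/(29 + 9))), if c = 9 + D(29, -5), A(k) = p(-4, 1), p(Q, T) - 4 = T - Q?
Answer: 2891581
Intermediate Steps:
p(Q, T) = 4 + T - Q (p(Q, T) = 4 + (T - Q) = 4 + T - Q)
A(k) = 9 (A(k) = 4 + 1 - 1*(-4) = 4 + 1 + 4 = 9)
D(K, j) = 16 - 15*K*j (D(K, j) = -15*K*j + 16 = 16 - 15*K*j)
c = 2200 (c = 9 + (16 - 15*29*(-5)) = 9 + (16 + 2175) = 9 + 2191 = 2200)
1309*(c + A(1/(29 + 9))) = 1309*(2200 + 9) = 1309*2209 = 2891581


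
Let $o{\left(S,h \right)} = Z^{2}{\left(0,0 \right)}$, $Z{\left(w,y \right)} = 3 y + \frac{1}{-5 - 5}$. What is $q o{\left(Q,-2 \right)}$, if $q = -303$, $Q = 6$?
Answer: $- \frac{303}{100} \approx -3.03$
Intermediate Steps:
$Z{\left(w,y \right)} = - \frac{1}{10} + 3 y$ ($Z{\left(w,y \right)} = 3 y + \frac{1}{-10} = 3 y - \frac{1}{10} = - \frac{1}{10} + 3 y$)
$o{\left(S,h \right)} = \frac{1}{100}$ ($o{\left(S,h \right)} = \left(- \frac{1}{10} + 3 \cdot 0\right)^{2} = \left(- \frac{1}{10} + 0\right)^{2} = \left(- \frac{1}{10}\right)^{2} = \frac{1}{100}$)
$q o{\left(Q,-2 \right)} = \left(-303\right) \frac{1}{100} = - \frac{303}{100}$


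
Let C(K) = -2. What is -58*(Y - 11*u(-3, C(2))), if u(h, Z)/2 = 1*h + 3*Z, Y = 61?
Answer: -15022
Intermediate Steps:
u(h, Z) = 2*h + 6*Z (u(h, Z) = 2*(1*h + 3*Z) = 2*(h + 3*Z) = 2*h + 6*Z)
-58*(Y - 11*u(-3, C(2))) = -58*(61 - 11*(2*(-3) + 6*(-2))) = -58*(61 - 11*(-6 - 12)) = -58*(61 - 11*(-18)) = -58*(61 + 198) = -58*259 = -15022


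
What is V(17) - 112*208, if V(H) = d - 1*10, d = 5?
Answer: -23301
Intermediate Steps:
V(H) = -5 (V(H) = 5 - 1*10 = 5 - 10 = -5)
V(17) - 112*208 = -5 - 112*208 = -5 - 23296 = -23301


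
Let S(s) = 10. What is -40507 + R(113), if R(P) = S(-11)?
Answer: -40497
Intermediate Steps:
R(P) = 10
-40507 + R(113) = -40507 + 10 = -40497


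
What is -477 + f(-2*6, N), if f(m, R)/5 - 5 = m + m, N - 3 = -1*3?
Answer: -572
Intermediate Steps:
N = 0 (N = 3 - 1*3 = 3 - 3 = 0)
f(m, R) = 25 + 10*m (f(m, R) = 25 + 5*(m + m) = 25 + 5*(2*m) = 25 + 10*m)
-477 + f(-2*6, N) = -477 + (25 + 10*(-2*6)) = -477 + (25 + 10*(-12)) = -477 + (25 - 120) = -477 - 95 = -572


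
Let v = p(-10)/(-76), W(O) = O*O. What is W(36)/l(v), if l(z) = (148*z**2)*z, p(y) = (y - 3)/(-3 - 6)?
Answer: -103684375296/81289 ≈ -1.2755e+6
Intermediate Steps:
W(O) = O**2
p(y) = 1/3 - y/9 (p(y) = (-3 + y)/(-9) = (-3 + y)*(-1/9) = 1/3 - y/9)
v = -13/684 (v = (1/3 - 1/9*(-10))/(-76) = (1/3 + 10/9)*(-1/76) = (13/9)*(-1/76) = -13/684 ≈ -0.019006)
l(z) = 148*z**3
W(36)/l(v) = 36**2/((148*(-13/684)**3)) = 1296/((148*(-2197/320013504))) = 1296/(-81289/80003376) = 1296*(-80003376/81289) = -103684375296/81289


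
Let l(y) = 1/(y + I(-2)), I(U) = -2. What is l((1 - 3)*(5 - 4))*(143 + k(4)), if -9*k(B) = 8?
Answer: -1279/36 ≈ -35.528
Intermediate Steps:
k(B) = -8/9 (k(B) = -⅑*8 = -8/9)
l(y) = 1/(-2 + y) (l(y) = 1/(y - 2) = 1/(-2 + y))
l((1 - 3)*(5 - 4))*(143 + k(4)) = (143 - 8/9)/(-2 + (1 - 3)*(5 - 4)) = (1279/9)/(-2 - 2*1) = (1279/9)/(-2 - 2) = (1279/9)/(-4) = -¼*1279/9 = -1279/36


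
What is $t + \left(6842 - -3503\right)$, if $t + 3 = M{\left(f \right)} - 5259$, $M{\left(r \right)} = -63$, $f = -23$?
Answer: $5020$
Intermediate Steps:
$t = -5325$ ($t = -3 - 5322 = -5325$)
$t + \left(6842 - -3503\right) = -5325 + \left(6842 - -3503\right) = -5325 + \left(6842 + 3503\right) = -5325 + 10345 = 5020$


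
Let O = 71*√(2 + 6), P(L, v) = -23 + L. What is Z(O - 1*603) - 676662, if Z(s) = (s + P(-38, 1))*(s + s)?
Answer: 204778 - 359828*√2 ≈ -3.0410e+5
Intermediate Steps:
O = 142*√2 (O = 71*√8 = 71*(2*√2) = 142*√2 ≈ 200.82)
Z(s) = 2*s*(-61 + s) (Z(s) = (s + (-23 - 38))*(s + s) = (s - 61)*(2*s) = (-61 + s)*(2*s) = 2*s*(-61 + s))
Z(O - 1*603) - 676662 = 2*(142*√2 - 1*603)*(-61 + (142*√2 - 1*603)) - 676662 = 2*(142*√2 - 603)*(-61 + (142*√2 - 603)) - 676662 = 2*(-603 + 142*√2)*(-61 + (-603 + 142*√2)) - 676662 = 2*(-603 + 142*√2)*(-664 + 142*√2) - 676662 = 2*(-664 + 142*√2)*(-603 + 142*√2) - 676662 = -676662 + 2*(-664 + 142*√2)*(-603 + 142*√2)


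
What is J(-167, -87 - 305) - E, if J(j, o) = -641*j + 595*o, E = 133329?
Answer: -259522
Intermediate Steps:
J(-167, -87 - 305) - E = (-641*(-167) + 595*(-87 - 305)) - 1*133329 = (107047 + 595*(-392)) - 133329 = (107047 - 233240) - 133329 = -126193 - 133329 = -259522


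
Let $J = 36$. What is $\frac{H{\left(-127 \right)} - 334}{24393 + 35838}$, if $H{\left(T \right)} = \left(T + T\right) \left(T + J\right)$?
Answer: $\frac{1340}{3543} \approx 0.37821$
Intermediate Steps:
$H{\left(T \right)} = 2 T \left(36 + T\right)$ ($H{\left(T \right)} = \left(T + T\right) \left(T + 36\right) = 2 T \left(36 + T\right)$)
$\frac{H{\left(-127 \right)} - 334}{24393 + 35838} = \frac{2 \left(-127\right) \left(36 - 127\right) - 334}{24393 + 35838} = \frac{2 \left(-127\right) \left(-91\right) - 334}{60231} = \left(23114 - 334\right) \frac{1}{60231} = 22780 \cdot \frac{1}{60231} = \frac{1340}{3543}$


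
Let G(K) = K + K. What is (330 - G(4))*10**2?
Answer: 32200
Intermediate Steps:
G(K) = 2*K
(330 - G(4))*10**2 = (330 - 2*4)*10**2 = (330 - 1*8)*100 = (330 - 8)*100 = 322*100 = 32200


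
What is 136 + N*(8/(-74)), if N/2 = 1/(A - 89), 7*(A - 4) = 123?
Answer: 296895/2183 ≈ 136.00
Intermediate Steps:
A = 151/7 (A = 4 + (1/7)*123 = 4 + 123/7 = 151/7 ≈ 21.571)
N = -7/236 (N = 2/(151/7 - 89) = 2/(-472/7) = 2*(-7/472) = -7/236 ≈ -0.029661)
136 + N*(8/(-74)) = 136 - 14/(59*(-74)) = 136 - 14*(-1)/(59*74) = 136 - 7/236*(-4/37) = 136 + 7/2183 = 296895/2183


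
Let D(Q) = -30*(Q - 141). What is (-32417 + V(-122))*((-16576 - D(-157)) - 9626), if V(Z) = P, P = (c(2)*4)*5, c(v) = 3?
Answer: 1137089694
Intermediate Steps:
D(Q) = 4230 - 30*Q (D(Q) = -30*(-141 + Q) = 4230 - 30*Q)
P = 60 (P = (3*4)*5 = 12*5 = 60)
V(Z) = 60
(-32417 + V(-122))*((-16576 - D(-157)) - 9626) = (-32417 + 60)*((-16576 - (4230 - 30*(-157))) - 9626) = -32357*((-16576 - (4230 + 4710)) - 9626) = -32357*((-16576 - 1*8940) - 9626) = -32357*((-16576 - 8940) - 9626) = -32357*(-25516 - 9626) = -32357*(-35142) = 1137089694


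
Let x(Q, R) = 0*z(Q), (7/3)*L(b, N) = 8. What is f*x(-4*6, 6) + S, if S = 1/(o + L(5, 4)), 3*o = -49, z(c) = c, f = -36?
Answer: -21/271 ≈ -0.077491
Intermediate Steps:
L(b, N) = 24/7 (L(b, N) = (3/7)*8 = 24/7)
o = -49/3 (o = (1/3)*(-49) = -49/3 ≈ -16.333)
x(Q, R) = 0 (x(Q, R) = 0*Q = 0)
S = -21/271 (S = 1/(-49/3 + 24/7) = 1/(-271/21) = -21/271 ≈ -0.077491)
f*x(-4*6, 6) + S = -36*0 - 21/271 = 0 - 21/271 = -21/271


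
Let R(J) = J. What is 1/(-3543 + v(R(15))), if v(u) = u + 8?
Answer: -1/3520 ≈ -0.00028409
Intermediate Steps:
v(u) = 8 + u
1/(-3543 + v(R(15))) = 1/(-3543 + (8 + 15)) = 1/(-3543 + 23) = 1/(-3520) = -1/3520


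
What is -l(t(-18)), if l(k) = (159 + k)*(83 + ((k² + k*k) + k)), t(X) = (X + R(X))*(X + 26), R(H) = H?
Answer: 21373107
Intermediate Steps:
t(X) = 2*X*(26 + X) (t(X) = (X + X)*(X + 26) = (2*X)*(26 + X) = 2*X*(26 + X))
l(k) = (159 + k)*(83 + k + 2*k²) (l(k) = (159 + k)*(83 + ((k² + k²) + k)) = (159 + k)*(83 + (2*k² + k)) = (159 + k)*(83 + (k + 2*k²)) = (159 + k)*(83 + k + 2*k²))
-l(t(-18)) = -(13197 + 2*(2*(-18)*(26 - 18))³ + 242*(2*(-18)*(26 - 18)) + 319*(2*(-18)*(26 - 18))²) = -(13197 + 2*(2*(-18)*8)³ + 242*(2*(-18)*8) + 319*(2*(-18)*8)²) = -(13197 + 2*(-288)³ + 242*(-288) + 319*(-288)²) = -(13197 + 2*(-23887872) - 69696 + 319*82944) = -(13197 - 47775744 - 69696 + 26459136) = -1*(-21373107) = 21373107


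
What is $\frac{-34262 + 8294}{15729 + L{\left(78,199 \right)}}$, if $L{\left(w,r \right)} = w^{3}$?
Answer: $- \frac{8656}{163427} \approx -0.052966$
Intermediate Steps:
$\frac{-34262 + 8294}{15729 + L{\left(78,199 \right)}} = \frac{-34262 + 8294}{15729 + 78^{3}} = - \frac{25968}{15729 + 474552} = - \frac{25968}{490281} = \left(-25968\right) \frac{1}{490281} = - \frac{8656}{163427}$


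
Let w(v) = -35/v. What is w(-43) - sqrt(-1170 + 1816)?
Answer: 35/43 - sqrt(646) ≈ -24.603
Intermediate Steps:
w(-43) - sqrt(-1170 + 1816) = -35/(-43) - sqrt(-1170 + 1816) = -35*(-1/43) - sqrt(646) = 35/43 - sqrt(646)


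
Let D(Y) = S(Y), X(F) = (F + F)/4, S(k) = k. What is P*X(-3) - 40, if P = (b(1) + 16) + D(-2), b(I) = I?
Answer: -125/2 ≈ -62.500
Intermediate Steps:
X(F) = F/2 (X(F) = (2*F)*(¼) = F/2)
D(Y) = Y
P = 15 (P = (1 + 16) - 2 = 17 - 2 = 15)
P*X(-3) - 40 = 15*((½)*(-3)) - 40 = 15*(-3/2) - 40 = -45/2 - 40 = -125/2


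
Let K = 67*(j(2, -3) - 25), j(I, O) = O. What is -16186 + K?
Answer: -18062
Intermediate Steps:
K = -1876 (K = 67*(-3 - 25) = 67*(-28) = -1876)
-16186 + K = -16186 - 1876 = -18062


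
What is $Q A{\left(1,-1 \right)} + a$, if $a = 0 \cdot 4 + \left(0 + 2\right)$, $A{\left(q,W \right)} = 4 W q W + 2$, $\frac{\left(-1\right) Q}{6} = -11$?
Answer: $398$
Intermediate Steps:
$Q = 66$ ($Q = \left(-6\right) \left(-11\right) = 66$)
$A{\left(q,W \right)} = 2 + 4 q W^{2}$ ($A{\left(q,W \right)} = 4 W q W + 2 = 4 q W^{2} + 2 = 2 + 4 q W^{2}$)
$a = 2$ ($a = 0 + 2 = 2$)
$Q A{\left(1,-1 \right)} + a = 66 \left(2 + 4 \cdot 1 \left(-1\right)^{2}\right) + 2 = 66 \left(2 + 4 \cdot 1 \cdot 1\right) + 2 = 66 \left(2 + 4\right) + 2 = 66 \cdot 6 + 2 = 396 + 2 = 398$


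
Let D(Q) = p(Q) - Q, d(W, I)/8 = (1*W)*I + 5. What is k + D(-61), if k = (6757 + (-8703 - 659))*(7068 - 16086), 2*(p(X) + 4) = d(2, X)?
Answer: 23491479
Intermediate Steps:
d(W, I) = 40 + 8*I*W (d(W, I) = 8*((1*W)*I + 5) = 8*(W*I + 5) = 8*(I*W + 5) = 8*(5 + I*W) = 40 + 8*I*W)
p(X) = 16 + 8*X (p(X) = -4 + (40 + 8*X*2)/2 = -4 + (40 + 16*X)/2 = -4 + (20 + 8*X) = 16 + 8*X)
D(Q) = 16 + 7*Q (D(Q) = (16 + 8*Q) - Q = 16 + 7*Q)
k = 23491890 (k = (6757 - 9362)*(-9018) = -2605*(-9018) = 23491890)
k + D(-61) = 23491890 + (16 + 7*(-61)) = 23491890 + (16 - 427) = 23491890 - 411 = 23491479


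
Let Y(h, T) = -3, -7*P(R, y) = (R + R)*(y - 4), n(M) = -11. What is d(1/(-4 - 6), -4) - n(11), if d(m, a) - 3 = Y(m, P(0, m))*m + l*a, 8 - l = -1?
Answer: -217/10 ≈ -21.700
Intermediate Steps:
l = 9 (l = 8 - 1*(-1) = 8 + 1 = 9)
P(R, y) = -2*R*(-4 + y)/7 (P(R, y) = -(R + R)*(y - 4)/7 = -2*R*(-4 + y)/7)
d(m, a) = 3 - 3*m + 9*a (d(m, a) = 3 + (-3*m + 9*a) = 3 - 3*m + 9*a)
d(1/(-4 - 6), -4) - n(11) = (3 - 3/(-4 - 6) + 9*(-4)) - 1*(-11) = (3 - 3/(-10) - 36) + 11 = (3 - 3*(-1/10) - 36) + 11 = (3 + 3/10 - 36) + 11 = -327/10 + 11 = -217/10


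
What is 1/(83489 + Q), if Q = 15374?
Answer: 1/98863 ≈ 1.0115e-5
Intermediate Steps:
1/(83489 + Q) = 1/(83489 + 15374) = 1/98863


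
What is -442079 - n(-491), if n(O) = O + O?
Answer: -441097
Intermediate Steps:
n(O) = 2*O
-442079 - n(-491) = -442079 - 2*(-491) = -442079 - 1*(-982) = -442079 + 982 = -441097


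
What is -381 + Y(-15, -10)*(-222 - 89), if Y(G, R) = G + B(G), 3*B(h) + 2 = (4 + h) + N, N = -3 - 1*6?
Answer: 19694/3 ≈ 6564.7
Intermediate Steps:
N = -9 (N = -3 - 6 = -9)
B(h) = -7/3 + h/3 (B(h) = -⅔ + ((4 + h) - 9)/3 = -⅔ + (-5 + h)/3 = -⅔ + (-5/3 + h/3) = -7/3 + h/3)
Y(G, R) = -7/3 + 4*G/3 (Y(G, R) = G + (-7/3 + G/3) = -7/3 + 4*G/3)
-381 + Y(-15, -10)*(-222 - 89) = -381 + (-7/3 + (4/3)*(-15))*(-222 - 89) = -381 + (-7/3 - 20)*(-311) = -381 - 67/3*(-311) = -381 + 20837/3 = 19694/3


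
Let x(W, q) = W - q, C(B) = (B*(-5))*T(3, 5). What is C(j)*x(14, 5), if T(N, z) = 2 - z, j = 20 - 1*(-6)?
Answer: 3510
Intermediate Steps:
j = 26 (j = 20 + 6 = 26)
C(B) = 15*B (C(B) = (B*(-5))*(2 - 1*5) = (-5*B)*(2 - 5) = -5*B*(-3) = 15*B)
C(j)*x(14, 5) = (15*26)*(14 - 1*5) = 390*(14 - 5) = 390*9 = 3510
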